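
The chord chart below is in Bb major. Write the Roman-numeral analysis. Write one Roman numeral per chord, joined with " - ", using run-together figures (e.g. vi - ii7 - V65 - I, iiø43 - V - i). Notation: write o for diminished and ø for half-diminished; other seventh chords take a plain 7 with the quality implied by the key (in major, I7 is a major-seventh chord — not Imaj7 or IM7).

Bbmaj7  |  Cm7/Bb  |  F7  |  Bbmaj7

I7 - ii42 - V7 - I7

Bbmaj7 has root Bb, degree 1 in Bb major, so I7.
Cm7/Bb: root C is the supertonic; minor seventh chord there is ii42.
F7: root F is the dominant; dominant seventh chord there is V7.
Bbmaj7: major seventh chord on Bb = scale degree 1 → I7.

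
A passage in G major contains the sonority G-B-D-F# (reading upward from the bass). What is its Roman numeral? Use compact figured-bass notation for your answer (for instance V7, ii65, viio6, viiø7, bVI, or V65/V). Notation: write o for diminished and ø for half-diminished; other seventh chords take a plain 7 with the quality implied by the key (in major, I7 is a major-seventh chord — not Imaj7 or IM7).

Stacked in thirds the chord is G-B-D-F#: a major seventh chord on G.
G is scale degree 1 in G major, and a major seventh chord on that degree is written I7.

I7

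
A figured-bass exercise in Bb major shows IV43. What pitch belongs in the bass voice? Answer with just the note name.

Bb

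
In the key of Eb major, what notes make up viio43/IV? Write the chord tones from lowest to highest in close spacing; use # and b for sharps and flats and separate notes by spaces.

Db Fb G Bb

The slash marks an applied leading-tone chord: viio of IV. In Eb major, IV is Ab, so the leading tone to it is G, a half step below.
Building a fully diminished seventh chord on G gives G-Bb-Db-Fb.
The figured bass 43 indicates second inversion, placing the fifth (Db) in the bass: Db-Fb-G-Bb.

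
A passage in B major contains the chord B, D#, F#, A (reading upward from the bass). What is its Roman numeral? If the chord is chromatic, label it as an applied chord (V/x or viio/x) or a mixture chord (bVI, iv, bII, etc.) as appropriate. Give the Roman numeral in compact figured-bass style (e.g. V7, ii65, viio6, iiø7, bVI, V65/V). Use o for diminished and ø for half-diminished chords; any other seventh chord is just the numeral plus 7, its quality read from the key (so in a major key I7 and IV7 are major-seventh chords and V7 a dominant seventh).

V7/IV

The pitches B-D#-F#-A form a dominant seventh chord rooted on B.
B is not a diatonic chord root with this quality in B major, but it lies a perfect fifth above E (IV), so the chord functions as an applied dominant of IV.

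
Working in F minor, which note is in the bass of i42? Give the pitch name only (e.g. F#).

Eb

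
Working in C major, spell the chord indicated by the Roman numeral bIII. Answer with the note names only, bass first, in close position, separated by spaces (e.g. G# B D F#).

Scale degree 3 in C major is E; lowering it a half step gives Eb. bIII is a major triad on the lowered third degree, borrowed from the parallel minor.
So the chord is Eb-G-Bb.

Eb G Bb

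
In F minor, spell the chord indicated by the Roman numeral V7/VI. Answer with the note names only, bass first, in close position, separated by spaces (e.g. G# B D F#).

V7/VI is a secondary dominant — the dominant seventh of VI. VI in F minor is Db, so the applied chord's root is Ab, a perfect fifth above.
Building a dominant seventh chord on Ab gives Ab-C-Eb-Gb.

Ab C Eb Gb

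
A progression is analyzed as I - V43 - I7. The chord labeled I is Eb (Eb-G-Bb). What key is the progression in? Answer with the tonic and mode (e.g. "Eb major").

The chord Eb is a major triad rooted on Eb; its label is I.
If Eb is scale degree 1 and the mode makes that degree carry a major triad, the tonic is Eb and the mode is major.

Eb major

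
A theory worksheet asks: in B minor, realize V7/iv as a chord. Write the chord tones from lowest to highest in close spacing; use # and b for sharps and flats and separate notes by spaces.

V7/iv is a secondary dominant — the dominant seventh of iv. iv in B minor is E, so the applied chord's root is B, a perfect fifth above.
Building a dominant seventh chord on B gives B-D#-F#-A.

B D# F# A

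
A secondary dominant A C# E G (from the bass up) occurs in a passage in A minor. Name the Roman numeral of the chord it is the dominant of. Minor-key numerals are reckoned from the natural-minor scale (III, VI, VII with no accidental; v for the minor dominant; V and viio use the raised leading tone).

iv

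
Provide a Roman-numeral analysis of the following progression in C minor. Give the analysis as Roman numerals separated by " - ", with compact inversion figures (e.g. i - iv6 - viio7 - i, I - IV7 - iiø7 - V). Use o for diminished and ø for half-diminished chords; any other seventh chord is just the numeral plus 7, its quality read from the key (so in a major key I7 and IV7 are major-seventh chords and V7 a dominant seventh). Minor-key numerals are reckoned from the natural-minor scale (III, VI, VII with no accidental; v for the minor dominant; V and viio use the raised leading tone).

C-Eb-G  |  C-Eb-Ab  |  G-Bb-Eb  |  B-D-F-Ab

i - VI6 - III6 - viio7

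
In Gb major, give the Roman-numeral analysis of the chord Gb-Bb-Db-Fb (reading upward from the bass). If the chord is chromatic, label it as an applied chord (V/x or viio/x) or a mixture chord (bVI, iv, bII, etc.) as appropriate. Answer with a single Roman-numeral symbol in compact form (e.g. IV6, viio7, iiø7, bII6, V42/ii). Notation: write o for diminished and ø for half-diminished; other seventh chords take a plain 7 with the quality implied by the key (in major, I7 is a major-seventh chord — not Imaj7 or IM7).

V7/IV

The pitches Gb-Bb-Db-Fb form a dominant seventh chord rooted on Gb.
Gb is not a diatonic chord root with this quality in Gb major, but it lies a perfect fifth above Cb (IV), so the chord functions as an applied dominant of IV.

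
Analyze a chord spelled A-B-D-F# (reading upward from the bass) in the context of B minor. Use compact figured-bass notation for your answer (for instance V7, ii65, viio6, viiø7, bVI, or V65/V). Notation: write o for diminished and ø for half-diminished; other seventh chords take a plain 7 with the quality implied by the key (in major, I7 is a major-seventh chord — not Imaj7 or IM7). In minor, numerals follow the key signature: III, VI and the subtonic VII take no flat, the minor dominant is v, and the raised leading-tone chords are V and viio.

i42

Stacked in thirds the chord is B-D-F#-A: a minor seventh chord on B.
In B minor, B is the tonic; the diatonic minor seventh chord there is i7.
With A in the bass the chord is in third inversion, so the figured bass is 42.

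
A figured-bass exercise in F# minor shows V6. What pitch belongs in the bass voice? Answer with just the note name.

E#

V in F# minor has root C#; the chord is C#-E#-G#.
The figure 6 means first inversion — the third is in the bass.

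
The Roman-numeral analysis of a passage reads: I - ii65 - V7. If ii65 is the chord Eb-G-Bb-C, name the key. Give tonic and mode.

Bb major

ii65 is given as Eb-G-Bb-C — a minor seventh chord with root C.
ii65 on C implies C is the supertonic; that puts the tonic at Bb, and the lowercase numeral fits major mode.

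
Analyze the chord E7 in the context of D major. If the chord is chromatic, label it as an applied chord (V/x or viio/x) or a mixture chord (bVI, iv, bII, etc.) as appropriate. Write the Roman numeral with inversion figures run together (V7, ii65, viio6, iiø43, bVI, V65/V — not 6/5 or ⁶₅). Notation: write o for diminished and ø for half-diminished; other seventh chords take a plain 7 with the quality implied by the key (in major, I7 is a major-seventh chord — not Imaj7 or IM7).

V7/V

Stacked in thirds the chord is E-G#-B-D: a dominant seventh chord on E.
E is not a diatonic chord root with this quality in D major, but it lies a perfect fifth above A (V), so the chord functions as an applied dominant of V.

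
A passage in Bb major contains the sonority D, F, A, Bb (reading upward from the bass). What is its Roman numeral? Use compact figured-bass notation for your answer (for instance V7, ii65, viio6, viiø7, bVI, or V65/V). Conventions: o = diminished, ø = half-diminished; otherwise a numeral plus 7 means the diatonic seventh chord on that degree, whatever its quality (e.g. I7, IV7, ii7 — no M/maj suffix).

The pitches Bb-D-F-A form a major seventh chord rooted on Bb.
In Bb major, Bb is the tonic; the diatonic major seventh chord there is I7.
With D in the bass the chord is in first inversion, so the figured bass is 65.

I65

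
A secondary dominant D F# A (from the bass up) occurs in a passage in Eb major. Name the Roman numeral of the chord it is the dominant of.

iii

The chord is a major triad on D.
A dominant resolves down a perfect fifth: D → G. In Eb major, G is scale degree 3, i.e. iii.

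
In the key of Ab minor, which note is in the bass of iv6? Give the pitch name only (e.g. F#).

iv in Ab minor has root Db; the chord is Db-Fb-Ab.
The figure 6 means first inversion — the third is in the bass.

Fb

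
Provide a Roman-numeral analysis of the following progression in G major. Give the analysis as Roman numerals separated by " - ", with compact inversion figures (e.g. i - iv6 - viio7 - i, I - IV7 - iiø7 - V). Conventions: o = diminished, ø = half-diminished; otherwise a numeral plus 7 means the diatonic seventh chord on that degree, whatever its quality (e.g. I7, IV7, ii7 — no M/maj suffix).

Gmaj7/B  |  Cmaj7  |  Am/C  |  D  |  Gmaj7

I65 - IV7 - ii6 - V - I7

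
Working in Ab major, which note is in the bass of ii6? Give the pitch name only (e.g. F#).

Db

ii in Ab major has root Bb; the chord is Bb-Db-F.
The figure 6 means first inversion — the third is in the bass.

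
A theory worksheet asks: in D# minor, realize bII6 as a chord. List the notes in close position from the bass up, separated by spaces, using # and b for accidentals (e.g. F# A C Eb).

bII6 is the Neapolitan sixth — a major triad on the lowered second degree, here in its customary first inversion. In D# minor that root is E.
So the chord is E-G#-B.
The figured bass 6 indicates first inversion, placing the third (G#) in the bass: G#-B-E.

G# B E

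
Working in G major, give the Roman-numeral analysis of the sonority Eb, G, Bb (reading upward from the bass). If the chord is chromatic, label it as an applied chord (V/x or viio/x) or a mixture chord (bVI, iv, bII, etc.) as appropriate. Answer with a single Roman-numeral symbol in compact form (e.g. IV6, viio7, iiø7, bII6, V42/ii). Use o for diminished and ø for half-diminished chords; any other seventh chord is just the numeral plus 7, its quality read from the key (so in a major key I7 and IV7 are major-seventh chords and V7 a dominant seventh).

bVI

The pitches Eb-G-Bb form a major triad rooted on Eb.
Eb is the lowered sixth degree of G major (diatonic 6 would be E). This is a major triad on the lowered sixth degree, borrowed from the parallel minor.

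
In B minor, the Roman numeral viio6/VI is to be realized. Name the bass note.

A

The applied chord viio6/VI is rooted on F#: F#-A-C.
The figure 6 means first inversion — the third is in the bass.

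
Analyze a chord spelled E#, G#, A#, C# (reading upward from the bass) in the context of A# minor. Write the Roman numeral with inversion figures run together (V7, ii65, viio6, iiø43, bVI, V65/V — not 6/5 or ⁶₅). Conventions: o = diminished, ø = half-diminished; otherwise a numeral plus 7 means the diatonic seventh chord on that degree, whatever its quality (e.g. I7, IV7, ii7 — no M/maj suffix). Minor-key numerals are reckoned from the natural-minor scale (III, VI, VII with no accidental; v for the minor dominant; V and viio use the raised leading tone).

Stacked in thirds the chord is A#-C#-E#-G#: a minor seventh chord on A#.
A# is scale degree 1 in A# minor, and a minor seventh chord on that degree is written i7.
With E# in the bass the chord is in second inversion, so the figured bass is 43.

i43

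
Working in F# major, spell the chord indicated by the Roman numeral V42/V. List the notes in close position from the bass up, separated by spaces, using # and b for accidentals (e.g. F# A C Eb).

F# G# B# D#

V42/V is a secondary dominant — the dominant seventh of V. V in F# major is C#, so the applied chord's root is G#, a perfect fifth above.
Building a dominant seventh chord on G# gives G#-B#-D#-F#.
The figured bass 42 indicates third inversion, placing the seventh (F#) in the bass: F#-G#-B#-D#.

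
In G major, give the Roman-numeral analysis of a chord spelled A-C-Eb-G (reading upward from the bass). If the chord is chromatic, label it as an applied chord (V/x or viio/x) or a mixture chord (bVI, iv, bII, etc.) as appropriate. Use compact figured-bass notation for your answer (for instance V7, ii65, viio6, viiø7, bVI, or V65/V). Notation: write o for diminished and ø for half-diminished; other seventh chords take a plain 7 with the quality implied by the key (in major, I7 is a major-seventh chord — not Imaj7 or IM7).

iiø7

Stacked in thirds the chord is A-C-Eb-G: a half-diminished seventh chord on A.
A is the second degree of G major. This is the half-diminished supertonic seventh, borrowed from the parallel minor.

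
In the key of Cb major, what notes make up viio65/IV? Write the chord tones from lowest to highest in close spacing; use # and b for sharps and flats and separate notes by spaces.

Gb Bbb Dbb Eb

The slash marks an applied leading-tone chord: viio of IV. In Cb major, IV is Fb, so the leading tone to it is Eb, a half step below.
Building a fully diminished seventh chord on Eb gives Eb-Gb-Bbb-Dbb.
The figured bass 65 indicates first inversion, placing the third (Gb) in the bass: Gb-Bbb-Dbb-Eb.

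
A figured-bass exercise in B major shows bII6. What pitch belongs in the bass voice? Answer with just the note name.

bII in B major has root C; the chord is C-E-G.
The figure 6 means first inversion — the third is in the bass.

E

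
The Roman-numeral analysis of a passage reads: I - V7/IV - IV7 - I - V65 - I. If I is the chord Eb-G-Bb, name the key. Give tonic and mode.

Eb major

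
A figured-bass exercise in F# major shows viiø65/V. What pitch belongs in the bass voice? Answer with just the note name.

The applied chord viiø65/V is rooted on B#: B#-D#-F#-A#.
The figure 65 means first inversion — the third is in the bass.

D#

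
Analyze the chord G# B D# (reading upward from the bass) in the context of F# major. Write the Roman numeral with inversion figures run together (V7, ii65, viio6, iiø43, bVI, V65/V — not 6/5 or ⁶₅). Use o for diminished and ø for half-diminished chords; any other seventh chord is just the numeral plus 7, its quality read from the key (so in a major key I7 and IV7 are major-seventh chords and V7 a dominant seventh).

ii

Stacked in thirds the chord is G#-B-D#: a minor triad on G#.
In F# major, G# is the supertonic; the diatonic minor triad there is ii.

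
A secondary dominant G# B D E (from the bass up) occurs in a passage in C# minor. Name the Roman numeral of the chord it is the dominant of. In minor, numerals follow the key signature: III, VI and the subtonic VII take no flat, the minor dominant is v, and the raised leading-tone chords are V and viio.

VI

The chord is a dominant seventh chord on E.
A dominant resolves down a perfect fifth: E → A. In C# minor, A is scale degree 6, i.e. VI.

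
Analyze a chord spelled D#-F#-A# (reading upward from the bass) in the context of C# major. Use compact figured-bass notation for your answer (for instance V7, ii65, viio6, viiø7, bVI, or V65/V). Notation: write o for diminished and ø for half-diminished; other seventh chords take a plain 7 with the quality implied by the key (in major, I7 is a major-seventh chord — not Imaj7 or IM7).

ii

Stacked in thirds the chord is D#-F#-A#: a minor triad on D#.
D# is scale degree 2 in C# major, and a minor triad on that degree is written ii.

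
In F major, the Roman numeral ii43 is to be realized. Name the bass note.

ii in F major has root G; the chord is G-Bb-D-F.
The figure 43 means second inversion — the fifth is in the bass.

D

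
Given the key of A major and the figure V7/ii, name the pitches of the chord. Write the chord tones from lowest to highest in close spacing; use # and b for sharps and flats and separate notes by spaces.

F# A# C# E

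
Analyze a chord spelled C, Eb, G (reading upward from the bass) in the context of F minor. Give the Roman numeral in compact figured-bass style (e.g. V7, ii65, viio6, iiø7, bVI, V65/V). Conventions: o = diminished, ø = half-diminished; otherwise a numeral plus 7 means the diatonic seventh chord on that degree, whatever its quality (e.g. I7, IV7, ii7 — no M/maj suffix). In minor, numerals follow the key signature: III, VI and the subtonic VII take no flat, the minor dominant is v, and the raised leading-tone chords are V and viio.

Stacked in thirds the chord is C-Eb-G: a minor triad on C.
C is scale degree 5 in F minor, and a minor triad on that degree is written v.

v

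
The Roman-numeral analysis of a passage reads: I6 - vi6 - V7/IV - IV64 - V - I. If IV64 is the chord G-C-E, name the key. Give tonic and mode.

G major

IV64 is given as G-C-E — a major triad with root C.
Counting down 3 scale steps from C places the tonic on G; a major triad on degree 4 is diatonic only in major.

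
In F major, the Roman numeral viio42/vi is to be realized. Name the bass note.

The applied chord viio42/vi is rooted on C#: C#-E-G-Bb.
The figure 42 means third inversion — the seventh is in the bass.

Bb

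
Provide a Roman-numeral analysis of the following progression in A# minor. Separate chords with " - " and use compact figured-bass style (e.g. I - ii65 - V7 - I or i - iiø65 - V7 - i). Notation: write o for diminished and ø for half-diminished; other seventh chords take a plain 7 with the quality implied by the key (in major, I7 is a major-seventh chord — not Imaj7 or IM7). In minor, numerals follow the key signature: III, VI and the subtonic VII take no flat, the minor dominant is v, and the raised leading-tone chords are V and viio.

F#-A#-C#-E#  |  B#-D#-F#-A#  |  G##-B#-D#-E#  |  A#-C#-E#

F#-A#-C#-E#: major seventh chord on F# = scale degree 6 → VI7.
B#-D#-F#-A#: root B# is the supertonic; half-diminished seventh chord there is iiø7.
G##-B#-D#-E#: dominant seventh chord on E# = scale degree 5 → V65.
A#-C#-E# has root A#, degree 1 in A# minor, so i.

VI7 - iiø7 - V65 - i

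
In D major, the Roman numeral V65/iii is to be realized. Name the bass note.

E#

The applied chord V65/iii is rooted on C#: C#-E#-G#-B.
The figure 65 means first inversion — the third is in the bass.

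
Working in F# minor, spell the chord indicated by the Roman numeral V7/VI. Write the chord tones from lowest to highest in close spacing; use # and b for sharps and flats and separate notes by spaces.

V7/VI is a secondary dominant — the dominant seventh of VI. VI in F# minor is D, so the applied chord's root is A, a perfect fifth above.
Building a dominant seventh chord on A gives A-C#-E-G.

A C# E G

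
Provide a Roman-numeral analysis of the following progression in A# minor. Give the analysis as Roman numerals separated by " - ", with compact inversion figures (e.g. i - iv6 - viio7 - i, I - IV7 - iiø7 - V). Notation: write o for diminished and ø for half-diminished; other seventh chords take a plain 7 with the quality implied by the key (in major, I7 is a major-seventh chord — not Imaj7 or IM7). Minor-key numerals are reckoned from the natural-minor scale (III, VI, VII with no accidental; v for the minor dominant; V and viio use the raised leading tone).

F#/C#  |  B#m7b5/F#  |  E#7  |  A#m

VI64 - iiø43 - V7 - i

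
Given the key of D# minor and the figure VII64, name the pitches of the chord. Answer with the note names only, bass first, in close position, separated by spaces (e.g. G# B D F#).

The numeral's case and figure indicate a major triad. In D# minor its root, scale degree 7, is C#.
That chord is spelled C#-E#-G#.
The figured bass 64 indicates second inversion, placing the fifth (G#) in the bass: G#-C#-E#.

G# C# E#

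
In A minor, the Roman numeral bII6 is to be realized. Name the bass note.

bII in A minor has root Bb; the chord is Bb-D-F.
The figure 6 means first inversion — the third is in the bass.

D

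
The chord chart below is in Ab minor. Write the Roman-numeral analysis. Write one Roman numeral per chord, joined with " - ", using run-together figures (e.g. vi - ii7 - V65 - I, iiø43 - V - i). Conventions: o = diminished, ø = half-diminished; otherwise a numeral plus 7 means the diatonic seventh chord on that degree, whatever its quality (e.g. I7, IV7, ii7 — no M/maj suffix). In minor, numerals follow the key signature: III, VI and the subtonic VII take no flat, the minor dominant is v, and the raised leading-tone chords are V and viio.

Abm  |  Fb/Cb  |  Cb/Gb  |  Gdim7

i - VI64 - III64 - viio7

Abm: minor triad on Ab = scale degree 1 → i.
Fb/Cb has root Fb, degree 6 in Ab minor, so VI64.
Cb/Gb: root Cb is the mediant; major triad there is III64.
Gdim7 has root G, degree 7 in Ab minor, so viio7.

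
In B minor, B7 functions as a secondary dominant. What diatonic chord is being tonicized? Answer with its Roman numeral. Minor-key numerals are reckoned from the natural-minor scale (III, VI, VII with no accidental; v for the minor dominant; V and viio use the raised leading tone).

iv

The chord is a dominant seventh chord on B.
A dominant resolves down a perfect fifth: B → E. In B minor, E is scale degree 4, i.e. iv.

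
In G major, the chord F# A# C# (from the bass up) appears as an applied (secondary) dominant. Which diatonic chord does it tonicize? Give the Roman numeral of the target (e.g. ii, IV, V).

The chord is a major triad on F#.
A dominant resolves down a perfect fifth: F# → B. In G major, B is scale degree 3, i.e. iii.

iii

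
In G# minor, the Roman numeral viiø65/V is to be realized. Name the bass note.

E#

The applied chord viiø65/V is rooted on C##: C##-E#-G#-B#.
The figure 65 means first inversion — the third is in the bass.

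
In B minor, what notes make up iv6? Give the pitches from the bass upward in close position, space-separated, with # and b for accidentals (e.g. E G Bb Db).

The numeral's case and figure indicate a minor triad. In B minor its root, the subdominant, is E.
Stacking thirds from E gives E-G-B.
The figured bass 6 indicates first inversion, placing the third (G) in the bass: G-B-E.

G B E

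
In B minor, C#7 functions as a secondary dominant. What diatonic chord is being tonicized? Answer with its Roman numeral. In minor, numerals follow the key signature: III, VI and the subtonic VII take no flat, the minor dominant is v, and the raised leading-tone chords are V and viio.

V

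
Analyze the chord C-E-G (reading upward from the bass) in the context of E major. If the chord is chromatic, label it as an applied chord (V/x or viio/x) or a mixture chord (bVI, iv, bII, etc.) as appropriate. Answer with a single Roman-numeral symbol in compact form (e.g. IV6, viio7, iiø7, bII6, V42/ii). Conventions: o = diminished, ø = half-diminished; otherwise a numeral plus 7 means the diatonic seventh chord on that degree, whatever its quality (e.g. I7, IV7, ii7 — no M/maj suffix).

The pitches C-E-G form a major triad rooted on C.
C is the lowered sixth degree of E major (diatonic 6 would be C#). This is a major triad on the lowered sixth degree, borrowed from the parallel minor.

bVI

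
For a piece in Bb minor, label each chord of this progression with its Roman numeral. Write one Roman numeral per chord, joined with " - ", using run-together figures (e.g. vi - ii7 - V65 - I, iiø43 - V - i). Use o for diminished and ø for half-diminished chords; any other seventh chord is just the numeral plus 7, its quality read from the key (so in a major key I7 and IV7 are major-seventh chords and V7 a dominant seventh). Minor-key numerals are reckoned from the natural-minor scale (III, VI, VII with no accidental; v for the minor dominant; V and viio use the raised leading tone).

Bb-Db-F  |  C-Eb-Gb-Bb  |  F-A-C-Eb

Bb-Db-F: minor triad on Bb = scale degree 1 → i.
C-Eb-Gb-Bb has root C, degree 2 in Bb minor, so iiø7.
F-A-C-Eb: root F is the dominant; dominant seventh chord there is V7.

i - iiø7 - V7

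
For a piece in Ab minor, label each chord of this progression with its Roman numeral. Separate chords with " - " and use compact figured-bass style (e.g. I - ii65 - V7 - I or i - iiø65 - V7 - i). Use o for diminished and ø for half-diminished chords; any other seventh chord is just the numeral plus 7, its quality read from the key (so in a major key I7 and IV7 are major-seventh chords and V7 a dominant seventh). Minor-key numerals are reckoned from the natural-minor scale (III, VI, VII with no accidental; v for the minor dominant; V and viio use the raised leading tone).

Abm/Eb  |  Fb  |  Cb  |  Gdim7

Abm/Eb has root Ab, degree 1 in Ab minor, so i64.
Fb: major triad on Fb = scale degree 6 → VI.
Cb: major triad on Cb = scale degree 3 → III.
Gdim7 has root G, degree 7 in Ab minor, so viio7.

i64 - VI - III - viio7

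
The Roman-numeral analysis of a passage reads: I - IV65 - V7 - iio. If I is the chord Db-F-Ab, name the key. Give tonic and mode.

The chord Db is a major triad rooted on Db; its label is I.
If Db is scale degree 1 and the mode makes that degree carry a major triad, the tonic is Db and the mode is major.

Db major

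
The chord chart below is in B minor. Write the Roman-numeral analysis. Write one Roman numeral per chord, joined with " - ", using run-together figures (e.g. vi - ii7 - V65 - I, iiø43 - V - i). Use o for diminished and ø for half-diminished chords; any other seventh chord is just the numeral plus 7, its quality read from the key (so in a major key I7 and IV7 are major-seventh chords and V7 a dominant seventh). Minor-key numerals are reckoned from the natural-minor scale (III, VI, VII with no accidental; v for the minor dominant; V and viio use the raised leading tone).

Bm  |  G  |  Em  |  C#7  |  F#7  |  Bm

Bm: minor triad on B = scale degree 1 → i.
G: root G is the submediant; major triad there is VI.
Em: root E is the subdominant; minor triad there is iv.
C#7 is the secondary dominant of V (dominant seventh chord on C#): V7/V.
F#7 has root F#, degree 5 in B minor, so V7.
Bm has root B, degree 1 in B minor, so i.

i - VI - iv - V7/V - V7 - i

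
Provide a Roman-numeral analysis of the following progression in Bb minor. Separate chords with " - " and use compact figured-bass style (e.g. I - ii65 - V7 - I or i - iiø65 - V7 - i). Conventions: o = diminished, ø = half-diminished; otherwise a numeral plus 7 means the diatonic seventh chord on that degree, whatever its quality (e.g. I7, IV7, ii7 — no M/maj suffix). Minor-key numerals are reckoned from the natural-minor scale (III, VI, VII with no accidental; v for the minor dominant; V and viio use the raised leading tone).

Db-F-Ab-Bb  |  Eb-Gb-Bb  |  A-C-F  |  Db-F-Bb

i65 - iv - V6 - i6

Db-F-Ab-Bb has root Bb, degree 1 in Bb minor, so i65.
Eb-Gb-Bb: root Eb is the subdominant; minor triad there is iv.
A-C-F: major triad on F = scale degree 5 → V6.
Db-F-Bb: minor triad on Bb = scale degree 1 → i6.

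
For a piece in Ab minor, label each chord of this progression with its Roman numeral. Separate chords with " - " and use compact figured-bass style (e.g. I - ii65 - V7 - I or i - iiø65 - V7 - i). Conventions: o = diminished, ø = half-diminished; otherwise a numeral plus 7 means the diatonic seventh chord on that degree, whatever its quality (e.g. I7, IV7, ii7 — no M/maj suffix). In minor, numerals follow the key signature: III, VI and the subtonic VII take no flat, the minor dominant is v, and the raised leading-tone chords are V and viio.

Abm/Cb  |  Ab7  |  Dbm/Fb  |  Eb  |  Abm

i6 - V7/iv - iv6 - V - i

Abm/Cb: root Ab is the tonic; minor triad there is i6.
Ab7: a dominant seventh chord on Ab, the applied dominant of iv → V7/iv.
Dbm/Fb: minor triad on Db = scale degree 4 → iv6.
Eb: major triad on Eb = scale degree 5 → V.
Abm: root Ab is the tonic; minor triad there is i.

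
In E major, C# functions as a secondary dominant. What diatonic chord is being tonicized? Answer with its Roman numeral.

ii

The chord is a major triad on C#.
A dominant resolves down a perfect fifth: C# → F#. In E major, F# is scale degree 2, i.e. ii.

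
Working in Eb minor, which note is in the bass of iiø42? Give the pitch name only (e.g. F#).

iiø in Eb minor has root F; the chord is F-Ab-Cb-Eb.
The figure 42 means third inversion — the seventh is in the bass.

Eb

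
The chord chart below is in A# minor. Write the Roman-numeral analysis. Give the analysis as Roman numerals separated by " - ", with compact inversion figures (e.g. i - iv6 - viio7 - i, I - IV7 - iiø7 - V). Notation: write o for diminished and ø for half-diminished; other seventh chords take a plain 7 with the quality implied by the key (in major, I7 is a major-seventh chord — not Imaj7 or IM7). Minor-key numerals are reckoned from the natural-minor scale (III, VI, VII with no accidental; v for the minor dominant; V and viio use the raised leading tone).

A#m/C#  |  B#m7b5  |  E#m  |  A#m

i6 - iiø7 - v - i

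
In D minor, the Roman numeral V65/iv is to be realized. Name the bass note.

The applied chord V65/iv is rooted on D: D-F#-A-C.
The figure 65 means first inversion — the third is in the bass.

F#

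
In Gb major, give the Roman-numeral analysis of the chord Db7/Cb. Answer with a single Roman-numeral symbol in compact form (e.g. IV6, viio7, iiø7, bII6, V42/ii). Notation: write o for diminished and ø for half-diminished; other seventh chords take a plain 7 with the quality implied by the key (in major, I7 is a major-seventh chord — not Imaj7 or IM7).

V42

The pitches Db-F-Ab-Cb form a dominant seventh chord rooted on Db.
Db is scale degree 5 in Gb major, and a dominant seventh chord on that degree is written V7.
With Cb in the bass the chord is in third inversion, so the figured bass is 42.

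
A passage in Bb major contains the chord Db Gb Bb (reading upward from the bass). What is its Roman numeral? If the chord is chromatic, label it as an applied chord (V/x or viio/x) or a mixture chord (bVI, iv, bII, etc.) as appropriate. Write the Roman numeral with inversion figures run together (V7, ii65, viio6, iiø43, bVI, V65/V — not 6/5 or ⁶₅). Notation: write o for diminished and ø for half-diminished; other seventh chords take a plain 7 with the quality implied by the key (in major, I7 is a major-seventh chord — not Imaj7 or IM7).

bVI64

The pitches Gb-Bb-Db form a major triad rooted on Gb.
Gb is the lowered sixth degree of Bb major (diatonic 6 would be G). This is a major triad on the lowered sixth degree, borrowed from the parallel minor.
With Db in the bass the chord is in second inversion, so the figured bass is 64.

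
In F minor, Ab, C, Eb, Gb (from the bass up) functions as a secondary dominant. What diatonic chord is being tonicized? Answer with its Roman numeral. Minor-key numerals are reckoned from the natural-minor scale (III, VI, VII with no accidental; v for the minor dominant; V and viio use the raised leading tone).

VI

The chord is a dominant seventh chord on Ab.
A dominant resolves down a perfect fifth: Ab → Db. In F minor, Db is scale degree 6, i.e. VI.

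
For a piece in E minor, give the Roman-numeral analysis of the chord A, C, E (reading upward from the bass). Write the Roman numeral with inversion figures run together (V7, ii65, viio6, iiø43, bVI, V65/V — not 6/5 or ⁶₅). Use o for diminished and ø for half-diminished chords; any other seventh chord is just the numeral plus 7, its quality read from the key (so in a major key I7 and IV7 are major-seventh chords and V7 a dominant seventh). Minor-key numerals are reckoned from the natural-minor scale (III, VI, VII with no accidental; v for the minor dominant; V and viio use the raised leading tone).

Stacked in thirds the chord is A-C-E: a minor triad on A.
A is scale degree 4 in E minor, and a minor triad on that degree is written iv.

iv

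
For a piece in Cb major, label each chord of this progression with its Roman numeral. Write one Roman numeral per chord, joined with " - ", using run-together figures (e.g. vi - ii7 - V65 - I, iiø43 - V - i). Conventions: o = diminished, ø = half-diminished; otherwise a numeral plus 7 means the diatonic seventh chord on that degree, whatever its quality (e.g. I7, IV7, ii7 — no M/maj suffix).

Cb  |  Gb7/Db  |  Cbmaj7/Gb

I - V43 - I43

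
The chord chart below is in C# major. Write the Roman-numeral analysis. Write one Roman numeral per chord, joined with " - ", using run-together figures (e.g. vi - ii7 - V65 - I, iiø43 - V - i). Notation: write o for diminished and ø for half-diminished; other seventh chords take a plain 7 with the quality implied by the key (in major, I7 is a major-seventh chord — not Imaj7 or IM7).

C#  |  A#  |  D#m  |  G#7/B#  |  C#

I - V/ii - ii - V65 - I

C# has root C#, degree 1 in C# major, so I.
A# is the secondary dominant of ii (major triad on A#): V/ii.
D#m has root D#, degree 2 in C# major, so ii.
G#7/B# has root G#, degree 5 in C# major, so V65.
C#: root C# is the tonic; major triad there is I.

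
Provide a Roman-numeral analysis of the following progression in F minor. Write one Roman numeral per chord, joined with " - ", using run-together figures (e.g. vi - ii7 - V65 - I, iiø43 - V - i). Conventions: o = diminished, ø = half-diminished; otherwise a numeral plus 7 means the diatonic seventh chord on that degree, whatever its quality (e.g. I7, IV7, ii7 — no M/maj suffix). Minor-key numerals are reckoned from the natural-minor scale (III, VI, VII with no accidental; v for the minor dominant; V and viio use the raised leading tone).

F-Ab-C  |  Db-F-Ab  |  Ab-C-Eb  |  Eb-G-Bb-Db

i - VI - III - VII7

F-Ab-C: root F is the tonic; minor triad there is i.
Db-F-Ab: major triad on Db = scale degree 6 → VI.
Ab-C-Eb: major triad on Ab = scale degree 3 → III.
Eb-G-Bb-Db has root Eb, degree 7 in F minor, so VII7.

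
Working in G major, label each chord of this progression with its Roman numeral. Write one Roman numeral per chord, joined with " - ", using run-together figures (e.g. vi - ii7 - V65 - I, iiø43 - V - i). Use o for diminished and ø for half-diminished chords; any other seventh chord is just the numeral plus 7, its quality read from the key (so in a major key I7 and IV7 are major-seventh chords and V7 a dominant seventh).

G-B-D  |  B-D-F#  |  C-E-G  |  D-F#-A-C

I - iii - IV - V7

G-B-D: major triad on G = scale degree 1 → I.
B-D-F#: minor triad on B = scale degree 3 → iii.
C-E-G: major triad on C = scale degree 4 → IV.
D-F#-A-C has root D, degree 5 in G major, so V7.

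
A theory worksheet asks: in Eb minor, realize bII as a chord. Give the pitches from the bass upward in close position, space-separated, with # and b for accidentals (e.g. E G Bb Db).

bII is the Neapolitan chord — a major triad on the lowered second degree. In Eb minor that root is Fb.
So the chord is Fb-Ab-Cb, a major triad.

Fb Ab Cb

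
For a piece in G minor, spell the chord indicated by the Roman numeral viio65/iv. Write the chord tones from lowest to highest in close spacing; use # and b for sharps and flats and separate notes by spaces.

viio65/iv is a secondary leading-tone chord. The target iv is C in G minor; the applied chord is rooted a semitone below, on B.
Building a fully diminished seventh chord on B gives B-D-F-Ab.
With the 65 figure the chord is in first inversion; from the bass D upward in close position it reads D-F-Ab-B.

D F Ab B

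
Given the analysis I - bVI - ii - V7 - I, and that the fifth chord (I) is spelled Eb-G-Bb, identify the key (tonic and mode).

I is given as Eb-G-Bb — a major triad with root Eb.
If Eb is scale degree 1 and the mode makes that degree carry a major triad, the tonic is Eb and the mode is major.

Eb major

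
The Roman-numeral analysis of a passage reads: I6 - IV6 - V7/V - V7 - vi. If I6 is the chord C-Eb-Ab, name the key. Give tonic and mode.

The chord Ab/C is a major triad rooted on Ab; its label is I6.
If Ab is scale degree 1 and the mode makes that degree carry a major triad, the tonic is Ab and the mode is major.

Ab major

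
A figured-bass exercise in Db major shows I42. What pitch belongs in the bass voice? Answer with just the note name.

I in Db major has root Db; the chord is Db-F-Ab-C.
The figure 42 means third inversion — the seventh is in the bass.

C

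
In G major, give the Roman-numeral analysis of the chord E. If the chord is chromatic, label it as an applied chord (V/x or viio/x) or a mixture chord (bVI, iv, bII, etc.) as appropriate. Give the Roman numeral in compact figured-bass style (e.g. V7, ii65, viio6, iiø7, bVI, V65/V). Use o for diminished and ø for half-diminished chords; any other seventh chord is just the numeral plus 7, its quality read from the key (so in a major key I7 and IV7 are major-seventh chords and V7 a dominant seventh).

V/ii

The pitches E-G#-B form a major triad rooted on E.
E is not a diatonic chord root with this quality in G major, but it lies a perfect fifth above A (ii), so the chord functions as an applied dominant of ii.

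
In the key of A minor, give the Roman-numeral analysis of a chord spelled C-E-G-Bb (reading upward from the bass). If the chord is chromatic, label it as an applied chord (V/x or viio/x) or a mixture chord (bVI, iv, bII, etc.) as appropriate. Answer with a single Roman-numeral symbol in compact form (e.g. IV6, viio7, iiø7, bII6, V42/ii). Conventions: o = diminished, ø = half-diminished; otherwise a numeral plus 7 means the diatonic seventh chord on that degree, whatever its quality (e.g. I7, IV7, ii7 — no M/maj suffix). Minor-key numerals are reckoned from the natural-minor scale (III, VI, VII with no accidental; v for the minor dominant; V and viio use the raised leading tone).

V7/VI

Stacked in thirds the chord is C-E-G-Bb: a dominant seventh chord on C.
C is not a diatonic chord root with this quality in A minor, but it lies a perfect fifth above F (VI), so the chord functions as an applied dominant of VI.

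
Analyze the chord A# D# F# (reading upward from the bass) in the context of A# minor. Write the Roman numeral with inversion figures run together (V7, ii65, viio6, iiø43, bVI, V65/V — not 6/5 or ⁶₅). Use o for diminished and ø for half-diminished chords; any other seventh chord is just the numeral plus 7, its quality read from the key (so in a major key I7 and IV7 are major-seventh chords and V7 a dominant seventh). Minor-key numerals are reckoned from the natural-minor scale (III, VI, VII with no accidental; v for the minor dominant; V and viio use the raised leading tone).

iv64

The pitches D#-F#-A# form a minor triad rooted on D#.
In A# minor, D# is the subdominant; the diatonic minor triad there is iv.
With A# in the bass the chord is in second inversion, so the figured bass is 64.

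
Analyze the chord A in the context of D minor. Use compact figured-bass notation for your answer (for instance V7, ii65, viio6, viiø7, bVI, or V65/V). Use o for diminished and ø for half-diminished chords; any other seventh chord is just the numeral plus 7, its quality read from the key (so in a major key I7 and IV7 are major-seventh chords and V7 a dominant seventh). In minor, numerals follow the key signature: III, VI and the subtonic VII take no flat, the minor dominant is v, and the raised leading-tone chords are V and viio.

The pitches A-C#-E form a major triad rooted on A.
In D minor, A is the dominant; the diatonic major triad there is V.

V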